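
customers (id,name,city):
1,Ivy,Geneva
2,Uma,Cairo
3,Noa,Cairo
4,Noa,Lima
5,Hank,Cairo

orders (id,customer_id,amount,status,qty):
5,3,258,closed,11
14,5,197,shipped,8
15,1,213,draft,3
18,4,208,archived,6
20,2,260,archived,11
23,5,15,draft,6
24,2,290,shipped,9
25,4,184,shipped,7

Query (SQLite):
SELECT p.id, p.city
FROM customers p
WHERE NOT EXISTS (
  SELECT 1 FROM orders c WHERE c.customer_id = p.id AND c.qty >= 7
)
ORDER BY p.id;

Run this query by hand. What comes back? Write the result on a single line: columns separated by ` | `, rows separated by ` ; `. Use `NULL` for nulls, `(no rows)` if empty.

For each customers row, check whether any orders with matching customer_id has qty >= 7.
Keep rows where that is false.

1 | Geneva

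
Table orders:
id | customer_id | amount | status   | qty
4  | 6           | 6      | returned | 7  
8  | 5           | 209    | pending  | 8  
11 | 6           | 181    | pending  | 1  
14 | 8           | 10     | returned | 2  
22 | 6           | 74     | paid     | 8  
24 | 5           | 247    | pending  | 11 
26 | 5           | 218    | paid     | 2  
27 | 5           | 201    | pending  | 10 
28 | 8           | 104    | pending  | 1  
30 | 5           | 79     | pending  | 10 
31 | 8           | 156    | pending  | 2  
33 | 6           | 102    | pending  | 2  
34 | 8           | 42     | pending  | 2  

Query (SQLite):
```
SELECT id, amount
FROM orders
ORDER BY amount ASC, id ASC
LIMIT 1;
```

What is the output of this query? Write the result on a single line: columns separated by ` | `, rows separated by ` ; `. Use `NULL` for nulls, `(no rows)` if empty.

4 | 6

Sort by amount asc, tiebreak id asc: (6, id=4), (10, id=14), (42, id=34), (74, id=22) …. Take first 1.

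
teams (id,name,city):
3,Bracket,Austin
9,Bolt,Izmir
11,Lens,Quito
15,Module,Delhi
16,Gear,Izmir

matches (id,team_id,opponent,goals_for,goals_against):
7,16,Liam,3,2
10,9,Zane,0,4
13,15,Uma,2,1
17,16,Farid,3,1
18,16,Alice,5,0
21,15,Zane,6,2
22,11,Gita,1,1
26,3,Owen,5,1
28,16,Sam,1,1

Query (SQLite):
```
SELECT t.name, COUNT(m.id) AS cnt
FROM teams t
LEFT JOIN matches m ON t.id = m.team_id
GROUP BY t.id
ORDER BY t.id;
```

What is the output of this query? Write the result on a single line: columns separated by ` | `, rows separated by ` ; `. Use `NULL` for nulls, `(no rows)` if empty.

LEFT JOIN keeps every teams row; unmatched ones get NULL for matches columns.
Group by teams.id and compute COUNT(m.id). COUNT(col) of an all-NULL group is 0.
  3: ids {26} → COUNT(m.id)=1
  9: ids {10} → COUNT(m.id)=1
  11: ids {22} → COUNT(m.id)=1
  15: ids {13, 21} → COUNT(m.id)=2
  16: ids {7, 17, 18, 28} → COUNT(m.id)=4

Bracket | 1 ; Bolt | 1 ; Lens | 1 ; Module | 2 ; Gear | 4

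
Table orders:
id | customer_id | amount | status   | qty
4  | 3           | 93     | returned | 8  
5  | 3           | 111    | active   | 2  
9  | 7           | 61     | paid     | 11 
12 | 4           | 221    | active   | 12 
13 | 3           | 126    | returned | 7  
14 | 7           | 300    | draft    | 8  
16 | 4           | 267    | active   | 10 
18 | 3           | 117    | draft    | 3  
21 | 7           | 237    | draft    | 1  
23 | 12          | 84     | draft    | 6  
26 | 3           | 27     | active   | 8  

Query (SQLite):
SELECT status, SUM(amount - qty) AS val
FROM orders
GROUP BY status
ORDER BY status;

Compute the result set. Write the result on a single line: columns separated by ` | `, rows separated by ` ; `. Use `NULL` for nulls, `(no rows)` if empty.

active | 594 ; draft | 720 ; paid | 50 ; returned | 204

For each row compute amount - qty.
Group by status; take SUM of the expression per group.
  active: ids {5, 12, 16, 26} → SUM(amount - qty)=594
  draft: ids {14, 18, 21, 23} → SUM(amount - qty)=720
  paid: ids {9} → SUM(amount - qty)=50
  returned: ids {4, 13} → SUM(amount - qty)=204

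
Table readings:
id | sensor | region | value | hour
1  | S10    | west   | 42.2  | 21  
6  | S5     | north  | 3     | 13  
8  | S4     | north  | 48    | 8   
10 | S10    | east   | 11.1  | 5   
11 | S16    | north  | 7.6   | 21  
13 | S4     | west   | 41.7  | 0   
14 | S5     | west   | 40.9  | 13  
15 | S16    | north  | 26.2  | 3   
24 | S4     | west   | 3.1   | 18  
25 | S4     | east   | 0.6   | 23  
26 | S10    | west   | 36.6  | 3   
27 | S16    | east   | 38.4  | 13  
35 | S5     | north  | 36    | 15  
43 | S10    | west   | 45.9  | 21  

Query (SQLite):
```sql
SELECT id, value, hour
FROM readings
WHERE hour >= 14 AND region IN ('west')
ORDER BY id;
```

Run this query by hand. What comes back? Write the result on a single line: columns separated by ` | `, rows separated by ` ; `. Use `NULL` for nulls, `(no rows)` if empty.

1 | 42.2 | 21 ; 24 | 3.1 | 18 ; 43 | 45.9 | 21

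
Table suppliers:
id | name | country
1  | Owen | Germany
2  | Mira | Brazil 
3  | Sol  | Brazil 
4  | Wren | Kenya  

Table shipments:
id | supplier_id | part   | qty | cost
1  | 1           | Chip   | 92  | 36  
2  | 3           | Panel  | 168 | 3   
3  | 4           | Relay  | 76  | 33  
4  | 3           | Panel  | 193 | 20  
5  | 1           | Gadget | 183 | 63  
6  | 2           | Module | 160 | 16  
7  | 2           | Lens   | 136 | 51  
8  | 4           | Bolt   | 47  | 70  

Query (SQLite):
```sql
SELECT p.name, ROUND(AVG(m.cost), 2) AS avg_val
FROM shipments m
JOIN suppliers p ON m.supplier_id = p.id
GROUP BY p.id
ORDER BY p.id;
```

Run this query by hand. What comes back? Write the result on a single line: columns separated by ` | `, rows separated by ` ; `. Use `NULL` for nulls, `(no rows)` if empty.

Owen | 49.5 ; Mira | 33.5 ; Sol | 11.5 ; Wren | 51.5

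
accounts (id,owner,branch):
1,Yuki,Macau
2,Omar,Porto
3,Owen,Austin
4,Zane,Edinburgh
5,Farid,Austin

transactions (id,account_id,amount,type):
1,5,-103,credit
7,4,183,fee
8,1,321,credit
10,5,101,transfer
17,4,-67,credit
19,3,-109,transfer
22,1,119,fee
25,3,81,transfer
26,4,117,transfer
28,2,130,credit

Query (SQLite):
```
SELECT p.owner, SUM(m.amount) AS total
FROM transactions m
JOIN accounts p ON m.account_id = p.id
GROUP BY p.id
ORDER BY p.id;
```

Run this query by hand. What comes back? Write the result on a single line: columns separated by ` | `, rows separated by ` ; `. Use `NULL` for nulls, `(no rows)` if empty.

Join each transactions row to its accounts via account_id.
Group joined rows by accounts.id; compute SUM(m.amount) per group.
  1: ids {8, 22} → SUM(m.amount)=440
  2: ids {28} → SUM(m.amount)=130
  3: ids {19, 25} → SUM(m.amount)=-28
  4: ids {7, 17, 26} → SUM(m.amount)=233
  5: ids {1, 10} → SUM(m.amount)=-2

Yuki | 440 ; Omar | 130 ; Owen | -28 ; Zane | 233 ; Farid | -2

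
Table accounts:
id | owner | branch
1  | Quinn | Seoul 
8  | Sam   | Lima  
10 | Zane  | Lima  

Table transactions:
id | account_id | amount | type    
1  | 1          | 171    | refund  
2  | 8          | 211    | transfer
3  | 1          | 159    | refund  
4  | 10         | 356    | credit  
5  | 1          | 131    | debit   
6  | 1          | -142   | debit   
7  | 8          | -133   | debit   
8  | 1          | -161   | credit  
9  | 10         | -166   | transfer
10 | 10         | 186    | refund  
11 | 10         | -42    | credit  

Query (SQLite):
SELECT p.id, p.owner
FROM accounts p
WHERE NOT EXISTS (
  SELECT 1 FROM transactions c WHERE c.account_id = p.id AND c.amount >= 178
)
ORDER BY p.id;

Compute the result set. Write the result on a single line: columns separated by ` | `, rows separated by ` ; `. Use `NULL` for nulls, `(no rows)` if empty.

1 | Quinn

For each accounts row, check whether any transactions with matching account_id has amount >= 178.
Keep rows where that is false.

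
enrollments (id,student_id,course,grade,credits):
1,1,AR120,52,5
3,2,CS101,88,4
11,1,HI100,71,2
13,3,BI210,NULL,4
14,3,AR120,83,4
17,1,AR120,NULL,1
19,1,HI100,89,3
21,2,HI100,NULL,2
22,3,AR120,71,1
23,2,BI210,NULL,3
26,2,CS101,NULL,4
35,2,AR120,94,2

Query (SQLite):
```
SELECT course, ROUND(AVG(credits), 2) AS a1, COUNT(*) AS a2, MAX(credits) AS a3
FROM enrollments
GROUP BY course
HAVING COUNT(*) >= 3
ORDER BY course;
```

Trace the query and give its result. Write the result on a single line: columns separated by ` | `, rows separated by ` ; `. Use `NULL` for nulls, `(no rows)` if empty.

AR120 | 2.6 | 5 | 5 ; HI100 | 2.33 | 3 | 3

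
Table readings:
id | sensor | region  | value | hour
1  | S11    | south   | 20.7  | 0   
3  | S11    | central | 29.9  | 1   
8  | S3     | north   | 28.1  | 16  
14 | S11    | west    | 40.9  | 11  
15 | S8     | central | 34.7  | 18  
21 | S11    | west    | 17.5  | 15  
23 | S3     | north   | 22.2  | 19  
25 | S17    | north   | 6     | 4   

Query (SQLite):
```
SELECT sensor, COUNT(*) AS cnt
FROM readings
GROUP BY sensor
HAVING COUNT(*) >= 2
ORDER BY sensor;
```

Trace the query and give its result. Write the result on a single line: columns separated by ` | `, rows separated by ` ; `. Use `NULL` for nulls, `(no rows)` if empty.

S11 | 4 ; S3 | 2

Partition readings by sensor; compute COUNT(*) within each group.
HAVING: keep groups with count ≥ 2.
  S11: ids {1, 3, 14, 21} → COUNT(*)=4
  S17: ids {25} → COUNT(*)=1
  S3: ids {8, 23} → COUNT(*)=2
  S8: ids {15} → COUNT(*)=1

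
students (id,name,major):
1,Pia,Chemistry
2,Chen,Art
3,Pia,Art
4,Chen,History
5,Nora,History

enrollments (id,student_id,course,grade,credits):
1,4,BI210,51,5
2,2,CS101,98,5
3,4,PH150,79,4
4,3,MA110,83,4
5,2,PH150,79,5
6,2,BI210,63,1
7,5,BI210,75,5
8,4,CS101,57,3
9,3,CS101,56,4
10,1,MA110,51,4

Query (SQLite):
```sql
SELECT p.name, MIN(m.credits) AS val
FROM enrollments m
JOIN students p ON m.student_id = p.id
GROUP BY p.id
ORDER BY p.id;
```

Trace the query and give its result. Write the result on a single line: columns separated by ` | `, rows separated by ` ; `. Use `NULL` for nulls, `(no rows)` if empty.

Join each enrollments row to its students via student_id.
Group joined rows by students.id; compute MIN(m.credits) per group.
  1: ids {10} → MIN(m.credits)=4
  2: ids {2, 5, 6} → MIN(m.credits)=1
  3: ids {4, 9} → MIN(m.credits)=4
  4: ids {1, 3, 8} → MIN(m.credits)=3
  5: ids {7} → MIN(m.credits)=5

Pia | 4 ; Chen | 1 ; Pia | 4 ; Chen | 3 ; Nora | 5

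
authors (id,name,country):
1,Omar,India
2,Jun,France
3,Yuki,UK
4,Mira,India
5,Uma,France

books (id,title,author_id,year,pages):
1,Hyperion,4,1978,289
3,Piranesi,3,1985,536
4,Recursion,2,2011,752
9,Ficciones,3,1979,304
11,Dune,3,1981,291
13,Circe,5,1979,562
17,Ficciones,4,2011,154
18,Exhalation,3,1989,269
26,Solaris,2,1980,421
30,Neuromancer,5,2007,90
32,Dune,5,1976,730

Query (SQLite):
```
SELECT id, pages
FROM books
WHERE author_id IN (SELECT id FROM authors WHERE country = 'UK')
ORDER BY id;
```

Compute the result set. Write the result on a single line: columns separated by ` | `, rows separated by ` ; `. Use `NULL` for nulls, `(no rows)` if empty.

3 | 536 ; 9 | 304 ; 11 | 291 ; 18 | 269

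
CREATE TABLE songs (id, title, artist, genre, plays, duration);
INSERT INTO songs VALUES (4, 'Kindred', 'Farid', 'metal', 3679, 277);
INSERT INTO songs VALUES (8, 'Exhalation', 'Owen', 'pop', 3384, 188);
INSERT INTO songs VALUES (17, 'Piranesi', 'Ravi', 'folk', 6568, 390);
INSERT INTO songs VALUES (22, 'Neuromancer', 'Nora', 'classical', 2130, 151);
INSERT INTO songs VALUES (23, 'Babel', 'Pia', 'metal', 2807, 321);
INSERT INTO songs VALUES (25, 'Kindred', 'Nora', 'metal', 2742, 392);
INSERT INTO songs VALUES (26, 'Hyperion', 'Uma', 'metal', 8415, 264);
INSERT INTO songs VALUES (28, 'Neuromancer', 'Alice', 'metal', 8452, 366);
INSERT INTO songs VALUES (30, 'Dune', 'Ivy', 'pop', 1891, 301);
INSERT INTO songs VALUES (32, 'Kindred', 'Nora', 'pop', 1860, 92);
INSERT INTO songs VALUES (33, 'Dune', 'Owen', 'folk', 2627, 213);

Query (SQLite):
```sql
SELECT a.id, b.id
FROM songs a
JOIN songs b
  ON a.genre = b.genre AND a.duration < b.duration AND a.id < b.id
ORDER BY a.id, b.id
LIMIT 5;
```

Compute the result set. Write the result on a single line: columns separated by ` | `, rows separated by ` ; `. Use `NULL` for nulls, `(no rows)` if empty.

Pairs (a,b) with same genre, a.duration < b.duration, a.id < b.id.
genre groups: classical:{22} folk:{17,33} metal:{4,23,25,26,28} pop:{8,30,32}
Ordered by (a.id, b.id); first 5.

4 | 23 ; 4 | 25 ; 4 | 28 ; 8 | 30 ; 23 | 25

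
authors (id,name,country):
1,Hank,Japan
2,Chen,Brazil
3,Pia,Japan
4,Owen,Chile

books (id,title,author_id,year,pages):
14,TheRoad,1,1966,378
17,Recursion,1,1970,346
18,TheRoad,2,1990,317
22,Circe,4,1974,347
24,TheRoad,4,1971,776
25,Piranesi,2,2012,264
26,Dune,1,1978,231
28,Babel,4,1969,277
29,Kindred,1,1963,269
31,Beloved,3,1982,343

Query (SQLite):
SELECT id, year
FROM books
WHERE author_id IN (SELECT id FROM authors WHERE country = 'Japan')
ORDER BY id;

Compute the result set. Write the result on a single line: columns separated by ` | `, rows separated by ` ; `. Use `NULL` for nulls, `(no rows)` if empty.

Inner query: authors.id where country = 'Japan'.
Outer: keep books rows whose author_id is in that set.
Inner query → {1, 3}

14 | 1966 ; 17 | 1970 ; 26 | 1978 ; 29 | 1963 ; 31 | 1982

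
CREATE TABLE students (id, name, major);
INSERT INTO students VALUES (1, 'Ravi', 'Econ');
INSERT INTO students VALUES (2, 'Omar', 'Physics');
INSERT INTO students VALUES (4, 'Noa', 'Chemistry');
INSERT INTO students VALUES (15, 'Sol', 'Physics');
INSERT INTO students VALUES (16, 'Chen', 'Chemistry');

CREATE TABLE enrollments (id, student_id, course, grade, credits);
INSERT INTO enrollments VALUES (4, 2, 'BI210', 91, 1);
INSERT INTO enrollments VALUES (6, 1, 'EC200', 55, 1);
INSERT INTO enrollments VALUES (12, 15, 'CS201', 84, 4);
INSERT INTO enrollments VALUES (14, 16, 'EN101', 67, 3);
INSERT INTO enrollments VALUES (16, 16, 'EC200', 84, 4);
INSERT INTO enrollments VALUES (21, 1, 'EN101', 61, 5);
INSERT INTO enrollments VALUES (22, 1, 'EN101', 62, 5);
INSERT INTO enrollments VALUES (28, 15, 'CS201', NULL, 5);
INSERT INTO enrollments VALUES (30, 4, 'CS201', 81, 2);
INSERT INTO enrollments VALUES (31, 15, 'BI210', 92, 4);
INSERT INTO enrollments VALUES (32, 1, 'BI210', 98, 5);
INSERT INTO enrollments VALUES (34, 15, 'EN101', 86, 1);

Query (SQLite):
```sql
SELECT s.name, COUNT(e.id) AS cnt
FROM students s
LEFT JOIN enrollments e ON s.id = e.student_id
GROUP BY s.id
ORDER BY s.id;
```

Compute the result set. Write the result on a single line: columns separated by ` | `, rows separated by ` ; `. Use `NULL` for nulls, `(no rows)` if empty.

Ravi | 4 ; Omar | 1 ; Noa | 1 ; Sol | 4 ; Chen | 2

LEFT JOIN keeps every students row; unmatched ones get NULL for enrollments columns.
Group by students.id and compute COUNT(e.id). COUNT(col) of an all-NULL group is 0.
  1: ids {6, 21, 22, 32} → COUNT(e.id)=4
  2: ids {4} → COUNT(e.id)=1
  4: ids {30} → COUNT(e.id)=1
  15: ids {12, 28, 31, 34} → COUNT(e.id)=4
  16: ids {14, 16} → COUNT(e.id)=2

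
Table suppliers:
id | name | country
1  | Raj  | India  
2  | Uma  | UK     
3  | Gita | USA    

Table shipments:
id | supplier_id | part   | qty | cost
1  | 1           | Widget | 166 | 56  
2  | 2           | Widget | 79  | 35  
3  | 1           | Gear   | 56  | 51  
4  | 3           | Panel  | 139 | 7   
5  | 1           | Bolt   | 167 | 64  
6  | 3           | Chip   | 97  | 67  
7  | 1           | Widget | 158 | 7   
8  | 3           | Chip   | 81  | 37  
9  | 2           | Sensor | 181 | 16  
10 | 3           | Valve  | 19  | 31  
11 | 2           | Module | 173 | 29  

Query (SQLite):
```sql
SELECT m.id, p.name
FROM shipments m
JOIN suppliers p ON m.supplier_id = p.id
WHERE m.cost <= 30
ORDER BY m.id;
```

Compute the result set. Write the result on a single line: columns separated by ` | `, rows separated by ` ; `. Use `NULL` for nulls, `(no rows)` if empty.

4 | Gita ; 7 | Raj ; 9 | Uma ; 11 | Uma

Each shipments row matches the suppliers row where supplier_id = suppliers.id.
Then keep rows with m.cost <= 30.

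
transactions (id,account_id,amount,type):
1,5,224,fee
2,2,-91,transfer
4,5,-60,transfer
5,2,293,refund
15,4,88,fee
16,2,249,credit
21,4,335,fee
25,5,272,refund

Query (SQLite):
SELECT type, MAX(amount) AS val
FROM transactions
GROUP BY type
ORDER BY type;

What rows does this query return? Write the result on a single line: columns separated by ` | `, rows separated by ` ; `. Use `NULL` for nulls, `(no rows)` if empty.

credit | 249 ; fee | 335 ; refund | 293 ; transfer | -60

Partition transactions by type; compute MAX(amount) within each group.
  credit: ids {16} → MAX(amount)=249
  fee: ids {1, 15, 21} → MAX(amount)=335
  refund: ids {5, 25} → MAX(amount)=293
  transfer: ids {2, 4} → MAX(amount)=-60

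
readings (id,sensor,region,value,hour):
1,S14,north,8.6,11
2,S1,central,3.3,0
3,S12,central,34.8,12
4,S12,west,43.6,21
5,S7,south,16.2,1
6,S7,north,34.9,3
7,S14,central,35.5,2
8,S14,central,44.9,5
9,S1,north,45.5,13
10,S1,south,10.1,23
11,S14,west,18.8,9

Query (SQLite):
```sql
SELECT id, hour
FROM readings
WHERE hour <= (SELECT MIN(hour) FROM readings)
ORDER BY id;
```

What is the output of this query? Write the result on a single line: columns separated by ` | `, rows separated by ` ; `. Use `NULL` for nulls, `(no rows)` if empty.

Scalar subquery: MIN(hour) over all readings rows = 0.
Keep rows where hour <= that value.

2 | 0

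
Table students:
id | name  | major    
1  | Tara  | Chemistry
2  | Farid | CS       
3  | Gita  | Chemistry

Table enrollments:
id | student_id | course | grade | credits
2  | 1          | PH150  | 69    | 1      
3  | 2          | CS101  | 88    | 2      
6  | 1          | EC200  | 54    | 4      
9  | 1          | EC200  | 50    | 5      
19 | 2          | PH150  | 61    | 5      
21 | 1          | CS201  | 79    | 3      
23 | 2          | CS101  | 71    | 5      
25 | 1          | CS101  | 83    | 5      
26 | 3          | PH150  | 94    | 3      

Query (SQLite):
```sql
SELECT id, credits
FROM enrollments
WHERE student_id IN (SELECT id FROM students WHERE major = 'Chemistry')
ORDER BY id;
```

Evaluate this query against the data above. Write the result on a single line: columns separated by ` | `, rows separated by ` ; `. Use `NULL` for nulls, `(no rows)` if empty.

Inner query: students.id where major = 'Chemistry'.
Outer: keep enrollments rows whose student_id is in that set.
Inner query → {1, 3}

2 | 1 ; 6 | 4 ; 9 | 5 ; 21 | 3 ; 25 | 5 ; 26 | 3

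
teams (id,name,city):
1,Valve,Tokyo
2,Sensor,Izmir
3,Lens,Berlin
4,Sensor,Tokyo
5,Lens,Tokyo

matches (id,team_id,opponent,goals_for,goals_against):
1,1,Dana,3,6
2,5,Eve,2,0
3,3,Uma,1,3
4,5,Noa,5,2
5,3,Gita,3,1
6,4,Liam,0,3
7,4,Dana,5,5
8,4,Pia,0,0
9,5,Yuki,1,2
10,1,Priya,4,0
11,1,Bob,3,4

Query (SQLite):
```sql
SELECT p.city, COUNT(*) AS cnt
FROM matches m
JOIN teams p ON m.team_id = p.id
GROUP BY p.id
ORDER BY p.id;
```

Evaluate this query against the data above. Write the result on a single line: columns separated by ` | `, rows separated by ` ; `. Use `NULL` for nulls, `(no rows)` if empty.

Join each matches row to its teams via team_id.
Group joined rows by teams.id; compute COUNT(*) per group.
  1: ids {1, 10, 11} → COUNT(*)=3
  3: ids {3, 5} → COUNT(*)=2
  4: ids {6, 7, 8} → COUNT(*)=3
  5: ids {2, 4, 9} → COUNT(*)=3

Tokyo | 3 ; Berlin | 2 ; Tokyo | 3 ; Tokyo | 3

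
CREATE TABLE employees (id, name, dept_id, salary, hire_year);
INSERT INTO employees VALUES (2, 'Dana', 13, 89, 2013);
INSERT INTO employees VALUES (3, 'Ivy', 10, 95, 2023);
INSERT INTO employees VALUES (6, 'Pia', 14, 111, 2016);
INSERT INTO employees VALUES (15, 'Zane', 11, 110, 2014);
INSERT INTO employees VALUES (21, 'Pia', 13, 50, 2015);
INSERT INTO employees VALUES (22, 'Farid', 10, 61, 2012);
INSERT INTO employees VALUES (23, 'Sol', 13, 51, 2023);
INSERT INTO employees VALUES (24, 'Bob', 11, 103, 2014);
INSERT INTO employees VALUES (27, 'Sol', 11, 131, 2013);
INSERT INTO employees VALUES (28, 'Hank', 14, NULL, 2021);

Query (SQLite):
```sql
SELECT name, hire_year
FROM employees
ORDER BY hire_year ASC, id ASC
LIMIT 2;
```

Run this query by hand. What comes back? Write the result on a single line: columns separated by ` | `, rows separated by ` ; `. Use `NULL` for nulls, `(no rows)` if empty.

Sort by hire_year asc, tiebreak id asc: (2012, id=22), (2013, id=2), (2013, id=27), (2014, id=15), (2014, id=24) …. Take first 2.

Farid | 2012 ; Dana | 2013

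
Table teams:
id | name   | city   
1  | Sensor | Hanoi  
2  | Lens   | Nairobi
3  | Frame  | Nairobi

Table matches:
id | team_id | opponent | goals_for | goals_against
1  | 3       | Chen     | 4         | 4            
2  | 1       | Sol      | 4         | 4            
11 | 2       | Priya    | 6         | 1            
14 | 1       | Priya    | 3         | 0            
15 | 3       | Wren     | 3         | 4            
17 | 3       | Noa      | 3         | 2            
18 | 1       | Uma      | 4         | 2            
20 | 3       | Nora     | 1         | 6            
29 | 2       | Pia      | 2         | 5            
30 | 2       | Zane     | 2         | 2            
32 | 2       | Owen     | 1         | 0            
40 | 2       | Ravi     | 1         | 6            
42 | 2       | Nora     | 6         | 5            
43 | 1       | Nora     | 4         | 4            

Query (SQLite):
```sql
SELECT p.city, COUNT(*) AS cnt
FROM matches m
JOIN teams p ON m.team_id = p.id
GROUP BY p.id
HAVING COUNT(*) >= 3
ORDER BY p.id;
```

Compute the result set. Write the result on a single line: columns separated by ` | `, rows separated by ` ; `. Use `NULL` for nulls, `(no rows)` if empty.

Hanoi | 4 ; Nairobi | 6 ; Nairobi | 4

Join each matches row to its teams via team_id.
Group joined rows by teams.id; compute COUNT(*) per group.
HAVING: keep groups with count ≥ 3.
  1: ids {2, 14, 18, 43} → COUNT(*)=4
  2: ids {11, 29, 30, 32, 40, 42} → COUNT(*)=6
  3: ids {1, 15, 17, 20} → COUNT(*)=4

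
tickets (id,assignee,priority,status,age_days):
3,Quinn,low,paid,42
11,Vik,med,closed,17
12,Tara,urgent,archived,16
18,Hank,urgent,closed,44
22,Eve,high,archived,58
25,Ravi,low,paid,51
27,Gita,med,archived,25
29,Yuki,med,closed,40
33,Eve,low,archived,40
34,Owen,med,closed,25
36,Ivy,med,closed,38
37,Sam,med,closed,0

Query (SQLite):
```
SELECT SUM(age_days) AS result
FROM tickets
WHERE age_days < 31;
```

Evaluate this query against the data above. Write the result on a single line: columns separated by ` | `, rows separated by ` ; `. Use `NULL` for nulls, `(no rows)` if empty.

83

Rows where age_days < 31 → age_days values: [17, 16, 25, 25, 0].
SUM of non-NULL values = 83.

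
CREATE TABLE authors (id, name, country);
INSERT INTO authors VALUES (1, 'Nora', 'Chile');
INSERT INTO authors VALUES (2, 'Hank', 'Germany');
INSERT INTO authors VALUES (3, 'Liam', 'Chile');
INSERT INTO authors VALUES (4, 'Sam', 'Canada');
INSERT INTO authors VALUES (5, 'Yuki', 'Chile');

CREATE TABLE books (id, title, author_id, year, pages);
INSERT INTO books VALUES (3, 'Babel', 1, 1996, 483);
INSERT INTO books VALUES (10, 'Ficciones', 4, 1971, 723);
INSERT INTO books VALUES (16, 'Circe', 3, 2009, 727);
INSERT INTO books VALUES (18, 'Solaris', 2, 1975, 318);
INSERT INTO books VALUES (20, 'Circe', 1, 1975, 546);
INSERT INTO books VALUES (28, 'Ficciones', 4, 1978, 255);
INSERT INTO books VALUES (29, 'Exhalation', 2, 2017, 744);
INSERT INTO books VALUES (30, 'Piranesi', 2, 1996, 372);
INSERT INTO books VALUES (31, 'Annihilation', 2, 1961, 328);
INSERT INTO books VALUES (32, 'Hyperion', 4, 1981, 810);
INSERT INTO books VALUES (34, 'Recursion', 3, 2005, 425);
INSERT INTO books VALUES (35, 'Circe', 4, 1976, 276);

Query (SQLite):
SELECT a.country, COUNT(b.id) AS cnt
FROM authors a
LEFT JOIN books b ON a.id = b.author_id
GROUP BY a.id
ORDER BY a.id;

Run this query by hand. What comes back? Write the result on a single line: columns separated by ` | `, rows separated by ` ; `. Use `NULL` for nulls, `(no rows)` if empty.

LEFT JOIN keeps every authors row; unmatched ones get NULL for books columns.
Group by authors.id and compute COUNT(b.id). COUNT(col) of an all-NULL group is 0.
  1: ids {3, 20} → COUNT(b.id)=2
  2: ids {18, 29, 30, 31} → COUNT(b.id)=4
  3: ids {16, 34} → COUNT(b.id)=2
  4: ids {10, 28, 32, 35} → COUNT(b.id)=4
  5: ids {—} → COUNT(b.id)=0

Chile | 2 ; Germany | 4 ; Chile | 2 ; Canada | 4 ; Chile | 0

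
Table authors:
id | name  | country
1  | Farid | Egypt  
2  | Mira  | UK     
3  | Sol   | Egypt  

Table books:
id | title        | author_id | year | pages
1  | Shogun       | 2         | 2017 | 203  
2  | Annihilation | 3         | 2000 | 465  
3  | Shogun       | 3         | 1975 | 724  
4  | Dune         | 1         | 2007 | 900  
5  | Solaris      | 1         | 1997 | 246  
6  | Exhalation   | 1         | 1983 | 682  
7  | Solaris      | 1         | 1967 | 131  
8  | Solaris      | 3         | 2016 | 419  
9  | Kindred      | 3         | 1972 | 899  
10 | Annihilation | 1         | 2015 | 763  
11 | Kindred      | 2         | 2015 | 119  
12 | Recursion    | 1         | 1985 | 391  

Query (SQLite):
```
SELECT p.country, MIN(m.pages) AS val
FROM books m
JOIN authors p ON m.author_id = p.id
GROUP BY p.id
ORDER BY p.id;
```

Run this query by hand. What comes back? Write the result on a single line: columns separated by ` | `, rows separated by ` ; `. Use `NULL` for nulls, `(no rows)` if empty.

Egypt | 131 ; UK | 119 ; Egypt | 419

Join each books row to its authors via author_id.
Group joined rows by authors.id; compute MIN(m.pages) per group.
  1: ids {4, 5, 6, 7, 10, 12} → MIN(m.pages)=131
  2: ids {1, 11} → MIN(m.pages)=119
  3: ids {2, 3, 8, 9} → MIN(m.pages)=419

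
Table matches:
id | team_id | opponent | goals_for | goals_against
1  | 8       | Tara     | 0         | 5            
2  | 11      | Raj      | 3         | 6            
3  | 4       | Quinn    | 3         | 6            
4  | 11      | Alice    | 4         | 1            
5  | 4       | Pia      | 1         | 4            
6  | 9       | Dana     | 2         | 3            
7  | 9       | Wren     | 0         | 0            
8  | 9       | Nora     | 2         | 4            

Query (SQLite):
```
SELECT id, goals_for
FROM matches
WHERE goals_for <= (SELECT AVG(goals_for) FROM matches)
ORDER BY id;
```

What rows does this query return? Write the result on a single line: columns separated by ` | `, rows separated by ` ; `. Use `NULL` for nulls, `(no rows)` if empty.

Scalar subquery: AVG(goals_for) over all matches rows = 1.875.
Keep rows where goals_for <= that value.

1 | 0 ; 5 | 1 ; 7 | 0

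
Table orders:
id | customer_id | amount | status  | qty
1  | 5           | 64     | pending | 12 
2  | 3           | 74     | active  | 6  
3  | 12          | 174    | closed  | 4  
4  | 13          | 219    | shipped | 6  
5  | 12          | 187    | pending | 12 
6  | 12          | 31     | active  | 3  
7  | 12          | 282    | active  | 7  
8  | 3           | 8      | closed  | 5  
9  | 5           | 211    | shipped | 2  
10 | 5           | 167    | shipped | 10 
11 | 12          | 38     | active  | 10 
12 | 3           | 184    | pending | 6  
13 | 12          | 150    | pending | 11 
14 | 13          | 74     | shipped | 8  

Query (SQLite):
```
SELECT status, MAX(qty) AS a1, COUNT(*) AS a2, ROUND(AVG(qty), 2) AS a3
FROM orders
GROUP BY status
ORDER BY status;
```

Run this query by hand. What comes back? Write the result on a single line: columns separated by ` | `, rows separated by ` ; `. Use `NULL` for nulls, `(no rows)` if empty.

active | 10 | 4 | 6.5 ; closed | 5 | 2 | 4.5 ; pending | 12 | 4 | 10.25 ; shipped | 10 | 4 | 6.5

Group orders by status.
Per group compute: MAX(qty), COUNT(*), ROUND(AVG(qty), 2).
  active: ids {2, 6, 7, 11} → MAX(qty)=10, COUNT(*)=4, ROUND(AVG(qty), 2)=6.5
  closed: ids {3, 8} → MAX(qty)=5, COUNT(*)=2, ROUND(AVG(qty), 2)=4.5
  pending: ids {1, 5, 12, 13} → MAX(qty)=12, COUNT(*)=4, ROUND(AVG(qty), 2)=10.25
  shipped: ids {4, 9, 10, 14} → MAX(qty)=10, COUNT(*)=4, ROUND(AVG(qty), 2)=6.5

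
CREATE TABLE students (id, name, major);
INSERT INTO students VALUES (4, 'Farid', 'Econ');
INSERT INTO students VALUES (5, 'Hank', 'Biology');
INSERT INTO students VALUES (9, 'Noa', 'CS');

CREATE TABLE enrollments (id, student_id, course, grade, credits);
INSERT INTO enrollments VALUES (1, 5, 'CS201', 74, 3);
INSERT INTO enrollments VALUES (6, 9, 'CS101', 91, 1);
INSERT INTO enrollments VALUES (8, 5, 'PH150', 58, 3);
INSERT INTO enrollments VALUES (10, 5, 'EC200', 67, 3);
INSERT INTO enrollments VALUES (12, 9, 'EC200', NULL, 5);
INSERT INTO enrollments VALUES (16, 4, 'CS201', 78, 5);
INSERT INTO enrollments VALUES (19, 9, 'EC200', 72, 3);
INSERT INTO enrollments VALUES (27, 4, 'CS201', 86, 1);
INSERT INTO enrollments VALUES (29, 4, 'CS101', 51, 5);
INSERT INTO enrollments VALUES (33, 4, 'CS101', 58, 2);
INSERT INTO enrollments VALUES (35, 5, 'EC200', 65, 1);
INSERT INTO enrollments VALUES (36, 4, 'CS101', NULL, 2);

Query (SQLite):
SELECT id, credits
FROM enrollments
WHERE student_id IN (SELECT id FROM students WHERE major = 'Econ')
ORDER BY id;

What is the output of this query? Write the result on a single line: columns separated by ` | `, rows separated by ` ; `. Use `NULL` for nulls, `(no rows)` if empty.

16 | 5 ; 27 | 1 ; 29 | 5 ; 33 | 2 ; 36 | 2

Inner query: students.id where major = 'Econ'.
Outer: keep enrollments rows whose student_id is in that set.
Inner query → {4}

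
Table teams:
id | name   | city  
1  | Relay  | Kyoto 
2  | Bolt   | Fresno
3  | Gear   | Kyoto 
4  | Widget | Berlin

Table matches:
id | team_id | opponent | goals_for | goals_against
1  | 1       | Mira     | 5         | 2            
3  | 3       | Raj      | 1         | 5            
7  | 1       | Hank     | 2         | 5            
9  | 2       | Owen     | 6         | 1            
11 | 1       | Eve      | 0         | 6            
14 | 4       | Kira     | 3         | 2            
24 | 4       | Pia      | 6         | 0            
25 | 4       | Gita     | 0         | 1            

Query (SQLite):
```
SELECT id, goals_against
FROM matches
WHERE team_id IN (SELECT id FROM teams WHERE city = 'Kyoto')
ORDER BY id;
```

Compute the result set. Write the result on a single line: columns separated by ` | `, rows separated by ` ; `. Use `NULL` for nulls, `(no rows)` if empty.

1 | 2 ; 3 | 5 ; 7 | 5 ; 11 | 6

Inner query: teams.id where city = 'Kyoto'.
Outer: keep matches rows whose team_id is in that set.
Inner query → {1, 3}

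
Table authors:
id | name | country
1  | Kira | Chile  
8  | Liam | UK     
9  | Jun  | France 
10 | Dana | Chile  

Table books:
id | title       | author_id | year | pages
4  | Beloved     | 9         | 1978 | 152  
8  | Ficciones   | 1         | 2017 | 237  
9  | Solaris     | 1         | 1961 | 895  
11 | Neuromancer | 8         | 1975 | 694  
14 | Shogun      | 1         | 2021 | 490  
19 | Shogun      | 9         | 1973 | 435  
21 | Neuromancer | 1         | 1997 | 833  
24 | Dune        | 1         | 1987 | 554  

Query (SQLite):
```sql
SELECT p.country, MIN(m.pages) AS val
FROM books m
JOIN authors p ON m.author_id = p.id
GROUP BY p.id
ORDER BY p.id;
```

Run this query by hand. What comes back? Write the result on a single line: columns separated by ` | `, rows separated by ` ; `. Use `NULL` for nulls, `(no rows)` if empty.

Chile | 237 ; UK | 694 ; France | 152

Join each books row to its authors via author_id.
Group joined rows by authors.id; compute MIN(m.pages) per group.
  1: ids {8, 9, 14, 21, 24} → MIN(m.pages)=237
  8: ids {11} → MIN(m.pages)=694
  9: ids {4, 19} → MIN(m.pages)=152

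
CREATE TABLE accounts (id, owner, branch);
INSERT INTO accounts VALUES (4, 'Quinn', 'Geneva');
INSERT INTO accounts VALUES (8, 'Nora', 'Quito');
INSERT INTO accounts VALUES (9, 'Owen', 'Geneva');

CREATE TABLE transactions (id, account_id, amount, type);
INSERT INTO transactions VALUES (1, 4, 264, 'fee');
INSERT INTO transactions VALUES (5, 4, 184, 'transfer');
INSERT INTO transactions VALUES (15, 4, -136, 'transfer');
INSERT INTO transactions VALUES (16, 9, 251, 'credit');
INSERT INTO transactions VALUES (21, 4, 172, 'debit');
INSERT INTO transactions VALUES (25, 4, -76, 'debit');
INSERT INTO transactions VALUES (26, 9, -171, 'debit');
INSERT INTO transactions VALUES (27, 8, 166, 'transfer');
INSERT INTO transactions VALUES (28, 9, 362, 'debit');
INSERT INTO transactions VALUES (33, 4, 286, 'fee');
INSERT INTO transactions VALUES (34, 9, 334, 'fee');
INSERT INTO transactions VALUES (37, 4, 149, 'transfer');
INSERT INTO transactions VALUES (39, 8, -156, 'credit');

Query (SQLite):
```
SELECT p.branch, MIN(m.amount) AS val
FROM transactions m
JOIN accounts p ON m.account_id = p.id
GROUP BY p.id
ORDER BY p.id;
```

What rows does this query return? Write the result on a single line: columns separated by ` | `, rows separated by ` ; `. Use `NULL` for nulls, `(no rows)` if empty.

Geneva | -136 ; Quito | -156 ; Geneva | -171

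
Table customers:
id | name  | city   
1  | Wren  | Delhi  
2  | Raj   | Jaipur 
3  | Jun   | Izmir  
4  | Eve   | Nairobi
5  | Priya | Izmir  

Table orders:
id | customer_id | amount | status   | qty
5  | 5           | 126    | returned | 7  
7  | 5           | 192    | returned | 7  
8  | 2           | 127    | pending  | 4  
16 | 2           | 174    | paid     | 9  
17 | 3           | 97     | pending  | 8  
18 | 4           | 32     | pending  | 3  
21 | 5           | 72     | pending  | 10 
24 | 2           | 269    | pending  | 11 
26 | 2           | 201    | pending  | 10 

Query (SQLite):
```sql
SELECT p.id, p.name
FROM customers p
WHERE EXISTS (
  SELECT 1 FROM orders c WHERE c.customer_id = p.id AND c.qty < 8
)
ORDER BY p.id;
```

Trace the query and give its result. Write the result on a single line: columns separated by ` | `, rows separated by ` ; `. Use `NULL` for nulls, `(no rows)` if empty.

For each customers row, check whether any orders with matching customer_id has qty < 8.
Keep rows where that is true.

2 | Raj ; 4 | Eve ; 5 | Priya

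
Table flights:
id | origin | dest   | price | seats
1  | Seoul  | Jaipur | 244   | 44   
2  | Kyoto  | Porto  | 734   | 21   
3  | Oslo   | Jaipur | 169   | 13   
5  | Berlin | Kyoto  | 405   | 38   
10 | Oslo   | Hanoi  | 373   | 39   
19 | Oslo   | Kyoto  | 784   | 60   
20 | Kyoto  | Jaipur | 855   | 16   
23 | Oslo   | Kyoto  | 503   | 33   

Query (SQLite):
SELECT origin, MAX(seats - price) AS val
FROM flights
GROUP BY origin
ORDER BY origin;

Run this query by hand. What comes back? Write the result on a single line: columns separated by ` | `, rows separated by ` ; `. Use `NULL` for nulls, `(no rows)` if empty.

For each row compute seats - price.
Group by origin; take MAX of the expression per group.
  Berlin: ids {5} → MAX(seats - price)=-367
  Kyoto: ids {2, 20} → MAX(seats - price)=-713
  Oslo: ids {3, 10, 19, 23} → MAX(seats - price)=-156
  Seoul: ids {1} → MAX(seats - price)=-200

Berlin | -367 ; Kyoto | -713 ; Oslo | -156 ; Seoul | -200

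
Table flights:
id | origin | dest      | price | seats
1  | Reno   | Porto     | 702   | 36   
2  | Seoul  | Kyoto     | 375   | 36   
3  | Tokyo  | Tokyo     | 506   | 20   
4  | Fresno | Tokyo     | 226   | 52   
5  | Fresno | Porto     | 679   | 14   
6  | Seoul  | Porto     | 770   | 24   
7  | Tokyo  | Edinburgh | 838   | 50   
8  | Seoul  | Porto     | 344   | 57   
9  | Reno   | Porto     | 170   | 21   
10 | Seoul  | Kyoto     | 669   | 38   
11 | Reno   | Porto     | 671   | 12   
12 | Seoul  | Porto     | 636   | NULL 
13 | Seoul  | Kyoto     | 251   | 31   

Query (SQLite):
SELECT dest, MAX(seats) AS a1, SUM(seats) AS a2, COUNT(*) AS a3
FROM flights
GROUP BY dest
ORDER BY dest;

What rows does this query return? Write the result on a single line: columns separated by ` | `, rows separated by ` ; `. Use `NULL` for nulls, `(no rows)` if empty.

Edinburgh | 50 | 50 | 1 ; Kyoto | 38 | 105 | 3 ; Porto | 57 | 164 | 7 ; Tokyo | 52 | 72 | 2

Group flights by dest.
Per group compute: MAX(seats), SUM(seats), COUNT(*).
  Edinburgh: ids {7} → MAX(seats)=50, SUM(seats)=50, COUNT(*)=1
  Kyoto: ids {2, 10, 13} → MAX(seats)=38, SUM(seats)=105, COUNT(*)=3
  Porto: ids {1, 5, 6, 8, 9, 11, 12} → MAX(seats)=57, SUM(seats)=164, COUNT(*)=7
  Tokyo: ids {3, 4} → MAX(seats)=52, SUM(seats)=72, COUNT(*)=2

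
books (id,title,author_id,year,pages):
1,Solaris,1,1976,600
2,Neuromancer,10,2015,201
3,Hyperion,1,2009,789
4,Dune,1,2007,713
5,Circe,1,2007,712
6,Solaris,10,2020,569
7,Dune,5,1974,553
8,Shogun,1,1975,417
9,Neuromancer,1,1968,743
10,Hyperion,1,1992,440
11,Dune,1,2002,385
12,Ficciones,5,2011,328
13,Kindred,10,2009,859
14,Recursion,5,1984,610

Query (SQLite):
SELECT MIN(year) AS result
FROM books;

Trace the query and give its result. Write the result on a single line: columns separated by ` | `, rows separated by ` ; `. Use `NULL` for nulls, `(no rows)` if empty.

1968

All year values: [1976, 2015, 2009, 2007, 2007, 2020, 1974, 1975, 1968, 1992, 2002, 2011, 2009, 1984].
MIN of non-NULL values = 1968.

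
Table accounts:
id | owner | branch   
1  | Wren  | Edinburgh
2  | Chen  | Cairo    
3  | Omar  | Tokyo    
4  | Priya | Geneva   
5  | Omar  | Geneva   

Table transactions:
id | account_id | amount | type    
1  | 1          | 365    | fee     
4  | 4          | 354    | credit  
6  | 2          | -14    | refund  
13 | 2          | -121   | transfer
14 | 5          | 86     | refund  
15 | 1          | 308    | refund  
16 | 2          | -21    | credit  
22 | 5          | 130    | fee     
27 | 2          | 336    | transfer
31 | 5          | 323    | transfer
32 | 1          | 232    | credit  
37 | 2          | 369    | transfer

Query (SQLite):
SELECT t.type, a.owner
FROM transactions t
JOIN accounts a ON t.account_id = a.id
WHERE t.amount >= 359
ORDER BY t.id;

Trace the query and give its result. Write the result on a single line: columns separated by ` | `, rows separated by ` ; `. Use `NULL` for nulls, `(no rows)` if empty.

fee | Wren ; transfer | Chen

Each transactions row matches the accounts row where account_id = accounts.id.
Then keep rows with t.amount >= 359.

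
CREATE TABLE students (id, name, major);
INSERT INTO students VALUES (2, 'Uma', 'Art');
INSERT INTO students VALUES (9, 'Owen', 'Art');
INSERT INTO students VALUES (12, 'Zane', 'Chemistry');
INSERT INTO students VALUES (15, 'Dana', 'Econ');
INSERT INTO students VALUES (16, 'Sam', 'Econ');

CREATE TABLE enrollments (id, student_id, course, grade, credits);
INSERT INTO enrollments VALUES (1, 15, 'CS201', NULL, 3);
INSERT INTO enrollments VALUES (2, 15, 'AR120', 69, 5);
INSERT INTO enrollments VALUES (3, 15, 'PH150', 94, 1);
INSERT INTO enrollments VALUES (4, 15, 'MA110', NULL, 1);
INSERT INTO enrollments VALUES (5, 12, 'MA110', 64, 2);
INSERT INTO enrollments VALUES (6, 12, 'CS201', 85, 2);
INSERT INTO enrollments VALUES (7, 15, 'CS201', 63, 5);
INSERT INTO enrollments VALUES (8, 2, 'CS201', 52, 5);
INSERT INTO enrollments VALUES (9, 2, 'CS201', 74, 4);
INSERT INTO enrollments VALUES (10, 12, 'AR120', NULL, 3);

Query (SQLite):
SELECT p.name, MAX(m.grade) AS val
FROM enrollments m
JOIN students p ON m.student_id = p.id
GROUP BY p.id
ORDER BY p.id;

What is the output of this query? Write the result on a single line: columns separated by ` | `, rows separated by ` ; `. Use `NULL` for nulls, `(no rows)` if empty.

Join each enrollments row to its students via student_id.
Group joined rows by students.id; compute MAX(m.grade) per group.
  2: ids {8, 9} → MAX(m.grade)=74
  12: ids {5, 6, 10} → MAX(m.grade)=85
  15: ids {1, 2, 3, 4, 7} → MAX(m.grade)=94

Uma | 74 ; Zane | 85 ; Dana | 94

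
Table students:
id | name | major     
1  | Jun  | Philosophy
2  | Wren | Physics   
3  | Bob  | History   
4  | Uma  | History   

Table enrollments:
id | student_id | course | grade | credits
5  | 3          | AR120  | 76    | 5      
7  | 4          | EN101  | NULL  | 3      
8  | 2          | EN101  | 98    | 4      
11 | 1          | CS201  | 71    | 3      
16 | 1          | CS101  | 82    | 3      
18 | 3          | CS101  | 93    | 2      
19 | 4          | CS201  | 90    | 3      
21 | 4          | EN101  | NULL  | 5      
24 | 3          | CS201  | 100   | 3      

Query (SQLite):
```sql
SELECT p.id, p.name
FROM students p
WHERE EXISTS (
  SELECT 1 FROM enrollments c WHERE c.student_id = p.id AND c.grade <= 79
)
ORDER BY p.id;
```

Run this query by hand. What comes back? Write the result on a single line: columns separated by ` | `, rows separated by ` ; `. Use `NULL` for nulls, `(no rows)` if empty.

1 | Jun ; 3 | Bob

For each students row, check whether any enrollments with matching student_id has grade <= 79.
Keep rows where that is true.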